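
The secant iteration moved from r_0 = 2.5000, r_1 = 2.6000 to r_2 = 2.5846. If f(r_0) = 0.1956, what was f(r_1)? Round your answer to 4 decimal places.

-0.0356

The secant line through (2.5000, 0.1956) and (2.6000, f(r_1)) crosses zero at r_2 = 2.5846.
So (2.5000, 0.1956), (2.6000, f(r_1)), (2.5846, 0) are collinear:
f(r_1) = 0.1956 · (2.6000 − 2.5846) / (2.5000 − 2.5846) = 0.1956 · (0.015400)/(-0.084600) = -0.035606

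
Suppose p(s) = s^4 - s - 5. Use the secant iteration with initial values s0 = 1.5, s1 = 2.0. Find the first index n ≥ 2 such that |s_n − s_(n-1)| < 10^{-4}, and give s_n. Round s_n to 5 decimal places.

n = 6, s_n = 1.60301

p(1.5) = -1.4375000, p(2.0) = 9.0000000
s2 = 2.0000000 − 9.0000000·(0.5000000)/(10.4375000) = 1.5688623;  |Δ| = 0.4311377
p(1.5688623) = -0.5107226
s3 = 1.5688623 − (-0.5107226)·(-0.4311377)/(-9.5107226) = 1.5920142;  |Δ| = 0.0231520
p(1.5920142) = -0.1682768
s4 = 1.5920142 − (-0.1682768)·(0.0231520)/(0.3424458) = 1.6033910;  |Δ| = 0.0113768
p(1.6033910) = 0.0059444
s5 = 1.6033910 − 0.0059444·(0.0113768)/(0.1742213) = 1.6030029;  |Δ| = 0.0003882
p(1.6030029) = -0.0000655
s6 = 1.6030029 − (-0.0000655)·(-0.0003882)/(-0.0060099) = 1.6030071;  |Δ| = 0.0000042
|s6 − s5| = 0.0000042 < 10^{-4}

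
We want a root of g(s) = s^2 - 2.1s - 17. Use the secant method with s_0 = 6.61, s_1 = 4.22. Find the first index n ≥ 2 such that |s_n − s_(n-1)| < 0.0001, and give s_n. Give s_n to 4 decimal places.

g(6.61) = 12.811100, g(4.22) = -8.053600
s_2 = 4.220000 − (-8.053600)·(-2.390000)/(-20.864700) = 5.142520;  |Δ| = 0.922520
g(5.142520) = -1.353780
s_3 = 5.142520 − (-1.353780)·(0.922520)/(6.699820) = 5.328926;  |Δ| = 0.186406
g(5.328926) = 0.206711
s_4 = 5.328926 − 0.206711·(0.186406)/(1.560491) = 5.304234;  |Δ| = 0.024692
g(5.304234) = -0.003993
s_5 = 5.304234 − (-0.003993)·(-0.024692)/(-0.210704) = 5.304702;  |Δ| = 0.000468
g(5.304702) = -0.000011
s_6 = 5.304702 − (-0.000011)·(0.000468)/(0.003982) = 5.304703;  |Δ| = 0.000001
|s_6 − s_5| = 0.000001 < 0.0001

n = 6, s_n = 5.3047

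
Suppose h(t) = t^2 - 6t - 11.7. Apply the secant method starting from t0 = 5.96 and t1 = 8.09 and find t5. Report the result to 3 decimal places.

h(5.96) = -11.93840, h(8.09) = 5.20810
t2 = 8.09000 − 5.20810·(8.09000 − 5.96000) / (5.20810 − (-11.93840)) = 8.09000 − (11.09325)/(17.14650) = 7.44303
h(7.44303) = -0.95948
t3 = 7.44303 − (-0.95948)·(7.44303 − 8.09000) / (-0.95948 − 5.20810) = 7.44303 − (0.62075)/(-6.16758) = 7.54368
h(7.54368) = -0.05499
t4 = 7.54368 − (-0.05499)·(7.54368 − 7.44303) / (-0.05499 − (-0.95948)) = 7.54368 − (-0.00553)/(0.90449) = 7.54980
h(7.54980) = 0.00065
t5 = 7.54980 − 0.00065·(7.54980 − 7.54368) / (0.00065 − (-0.05499)) = 7.54980 − (0.00000)/(0.05564) = 7.54973

7.550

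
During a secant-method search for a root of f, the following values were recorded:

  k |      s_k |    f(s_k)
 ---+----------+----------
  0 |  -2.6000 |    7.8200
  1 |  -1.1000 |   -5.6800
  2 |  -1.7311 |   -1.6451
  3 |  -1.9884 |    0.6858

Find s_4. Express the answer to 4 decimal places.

-1.9127

s_4 = -1.9884 − 0.6858·(-1.9884 − (-1.7311)) / (0.6858 − (-1.6451))
   = -1.9884 − (-0.176456)/(2.330900) = -1.912697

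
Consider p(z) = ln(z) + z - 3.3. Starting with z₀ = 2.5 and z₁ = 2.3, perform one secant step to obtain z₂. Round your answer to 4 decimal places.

2.4179

p(2.5) = 0.116291, p(2.3) = -0.167091
z₂ = 2.300000 − (-0.167091)·(2.300000 − 2.500000) / (-0.167091 − 0.116291) = 2.300000 − (0.033418)/(-0.283382) = 2.417926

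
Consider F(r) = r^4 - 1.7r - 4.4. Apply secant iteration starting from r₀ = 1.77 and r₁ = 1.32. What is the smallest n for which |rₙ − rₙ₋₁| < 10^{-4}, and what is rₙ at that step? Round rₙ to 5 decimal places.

n = 6, rₙ = 1.63711

F(1.77) = 2.4060624, F(1.32) = -3.6080422
r₂ = 1.3200000 − (-3.6080422)·(-0.4500000)/(-6.0141047) = 1.5899685;  |Δ| = 0.2699685
F(1.5899685) = -0.7121628
r₃ = 1.5899685 − (-0.7121628)·(0.2699685)/(2.8958794) = 1.6563600;  |Δ| = 0.0663914
F(1.6563600) = 0.3111356
r₄ = 1.6563600 − 0.3111356·(0.0663914)/(1.0232985) = 1.6361735;  |Δ| = 0.0201864
F(1.6361735) = -0.0148243
r₅ = 1.6361735 − (-0.0148243)·(-0.0201864)/(-0.3259599) = 1.6370916;  |Δ| = 0.0009181
F(1.6370916) = -0.0002866
r₆ = 1.6370916 − (-0.0002866)·(0.0009181)/(0.0145377) = 1.6371097;  |Δ| = 0.0000181
|r₆ − r₅| = 0.0000181 < 10^{-4}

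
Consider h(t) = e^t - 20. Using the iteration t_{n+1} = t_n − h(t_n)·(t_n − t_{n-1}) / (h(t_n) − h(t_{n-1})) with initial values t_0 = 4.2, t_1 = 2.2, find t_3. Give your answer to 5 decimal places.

3.19925

h(4.2) = 46.6863310, h(2.2) = -10.9749865
t_2 = 2.2000000 − (-10.9749865)·(2.2000000 − 4.2000000) / (-10.9749865 − 46.6863310) = 2.2000000 − (21.9499730)/(-57.6613175) = 2.5806707
h(2.5806707) = -6.7940078
t_3 = 2.5806707 − (-6.7940078)·(2.5806707 − 2.2000000) / (-6.7940078 − (-10.9749865)) = 2.5806707 − (-2.5862796)/(4.1809787) = 3.1992530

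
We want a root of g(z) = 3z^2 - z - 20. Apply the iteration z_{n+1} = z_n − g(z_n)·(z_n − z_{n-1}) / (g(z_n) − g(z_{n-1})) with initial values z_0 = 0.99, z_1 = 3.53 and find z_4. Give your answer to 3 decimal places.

g(0.99) = -18.04970, g(3.53) = 13.85270
z_2 = 3.53000 − 13.85270·(3.53000 − 0.99000) / (13.85270 − (-18.04970)) = 3.53000 − (35.18586)/(31.90240) = 2.42708
g(2.42708) = -4.75495
z_3 = 2.42708 − (-4.75495)·(2.42708 − 3.53000) / (-4.75495 − 13.85270) = 2.42708 − (5.24434)/(-18.60765) = 2.70892
g(2.70892) = -0.69424
z_4 = 2.70892 − (-0.69424)·(2.70892 − 2.42708) / (-0.69424 − (-4.75495)) = 2.70892 − (-0.19566)/(4.06072) = 2.75710

2.757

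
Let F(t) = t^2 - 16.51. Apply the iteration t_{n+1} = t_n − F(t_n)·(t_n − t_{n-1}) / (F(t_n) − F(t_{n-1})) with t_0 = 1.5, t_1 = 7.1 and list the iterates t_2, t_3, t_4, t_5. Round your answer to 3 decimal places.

F(1.5) = -14.26000, F(7.1) = 33.90000
t_2 = 7.10000 − 33.90000·(7.10000 − 1.50000) / (33.90000 − (-14.26000)) = 7.10000 − (189.84000)/(48.16000) = 3.15814
F(3.15814) = -6.53615
t_3 = 3.15814 − (-6.53615)·(3.15814 − 7.10000) / (-6.53615 − 33.90000) = 3.15814 − (25.76461)/(-40.43615) = 3.79531
F(3.79531) = -2.10564
t_4 = 3.79531 − (-2.10564)·(3.79531 − 3.15814) / (-2.10564 − (-6.53615)) = 3.79531 − (-1.34165)/(4.43051) = 4.09813
F(4.09813) = 0.28465
t_5 = 4.09813 − 0.28465·(4.09813 − 3.79531) / (0.28465 − (-2.10564)) = 4.09813 − (0.08620)/(2.39029) = 4.06207

3.158, 3.795, 4.098, 4.062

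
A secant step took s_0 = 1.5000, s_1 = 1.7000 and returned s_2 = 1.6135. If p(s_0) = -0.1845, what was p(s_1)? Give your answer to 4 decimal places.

The secant line through (1.5000, -0.1845) and (1.7000, p(s_1)) crosses zero at s_2 = 1.6135.
So (1.5000, -0.1845), (1.7000, p(s_1)), (1.6135, 0) are collinear:
p(s_1) = -0.1845 · (1.7000 − 1.6135) / (1.5000 − 1.6135) = -0.1845 · (0.086500)/(-0.113500) = 0.140610

0.1406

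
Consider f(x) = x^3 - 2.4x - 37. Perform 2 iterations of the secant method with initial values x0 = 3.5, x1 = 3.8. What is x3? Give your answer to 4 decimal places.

3.5716

f(3.5) = -2.525000, f(3.8) = 8.752000
x2 = 3.800000 − 8.752000·(3.800000 − 3.500000) / (8.752000 − (-2.525000)) = 3.800000 − (2.625600)/(11.277000) = 3.567172
f(3.567172) = -0.169958
x3 = 3.567172 − (-0.169958)·(3.567172 − 3.800000) / (-0.169958 − 8.752000) = 3.567172 − (0.039571)/(-8.921958) = 3.571607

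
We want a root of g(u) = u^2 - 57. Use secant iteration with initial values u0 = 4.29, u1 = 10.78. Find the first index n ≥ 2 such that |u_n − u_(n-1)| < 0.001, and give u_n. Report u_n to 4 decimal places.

n = 6, u_n = 7.5498

g(4.29) = -38.595900, g(10.78) = 59.208400
u2 = 10.780000 − 59.208400·(6.490000)/(97.804300) = 6.851108;  |Δ| = 3.928892
g(6.851108) = -10.062317
u3 = 6.851108 − (-10.062317)·(-3.928892)/(-69.270717) = 7.421822;  |Δ| = 0.570714
g(7.421822) = -1.916559
u4 = 7.421822 − (-1.916559)·(0.570714)/(8.145758) = 7.556101;  |Δ| = 0.134279
g(7.556101) = 0.094666
u5 = 7.556101 − 0.094666·(0.134279)/(2.011225) = 7.549781;  |Δ| = 0.006320
g(7.549781) = -0.000809
u6 = 7.549781 − (-0.000809)·(-0.006320)/(-0.095475) = 7.549834;  |Δ| = 0.000054
|u6 − u5| = 0.000054 < 0.001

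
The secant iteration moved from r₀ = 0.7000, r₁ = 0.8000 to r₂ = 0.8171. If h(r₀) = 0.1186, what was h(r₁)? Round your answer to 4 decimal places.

The secant line through (0.7000, 0.1186) and (0.8000, h(r₁)) crosses zero at r₂ = 0.8171.
So (0.7000, 0.1186), (0.8000, h(r₁)), (0.8171, 0) are collinear:
h(r₁) = 0.1186 · (0.8000 − 0.8171) / (0.7000 − 0.8171) = 0.1186 · (-0.017100)/(-0.117100) = 0.017319

0.0173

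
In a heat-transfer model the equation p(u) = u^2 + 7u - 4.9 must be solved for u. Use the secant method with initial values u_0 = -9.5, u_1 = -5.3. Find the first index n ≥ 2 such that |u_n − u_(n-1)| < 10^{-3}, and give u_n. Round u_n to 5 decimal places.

n = 6, u_n = -7.64126

p(-9.5) = 18.8500000, p(-5.3) = -13.9100000
u_2 = -5.3000000 − (-13.9100000)·(4.2000000)/(-32.7600000) = -7.0833333;  |Δ| = 1.7833333
p(-7.0833333) = -4.3097222
u_3 = -7.0833333 − (-4.3097222)·(-1.7833333)/(9.6002778) = -7.8839009;  |Δ| = 0.8005676
p(-7.8839009) = 2.0685874
u_4 = -7.8839009 − 2.0685874·(-0.8005676)/(6.3783096) = -7.6242641;  |Δ| = 0.2596368
p(-7.6242641) = -0.1404455
u_5 = -7.6242641 − (-0.1404455)·(0.2596368)/(-2.2090329) = -7.6407713;  |Δ| = 0.0165071
p(-7.6407713) = -0.0040134
u_6 = -7.6407713 − (-0.0040134)·(-0.0165071)/(0.1364322) = -7.6412568;  |Δ| = 0.0004856
|u_6 − u_5| = 0.0004856 < 10^{-3}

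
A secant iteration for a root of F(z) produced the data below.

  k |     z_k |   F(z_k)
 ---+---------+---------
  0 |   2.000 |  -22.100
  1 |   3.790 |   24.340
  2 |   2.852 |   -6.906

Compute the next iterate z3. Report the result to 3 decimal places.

3.059

z3 = 2.852 − (-6.906)·(2.852 − 3.790) / (-6.906 − 24.340)
   = 2.852 − (6.47783)/(-31.24600) = 3.05932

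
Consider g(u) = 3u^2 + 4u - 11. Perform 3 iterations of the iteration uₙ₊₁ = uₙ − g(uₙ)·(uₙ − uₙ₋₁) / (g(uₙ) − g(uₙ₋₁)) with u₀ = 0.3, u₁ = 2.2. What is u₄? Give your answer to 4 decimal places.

1.3635

g(0.3) = -9.530000, g(2.2) = 12.320000
u₂ = 2.200000 − 12.320000·(2.200000 − 0.300000) / (12.320000 − (-9.530000)) = 2.200000 − (23.408000)/(21.850000) = 1.128696
g(1.128696) = -2.663356
u₃ = 1.128696 − (-2.663356)·(1.128696 − 2.200000) / (-2.663356 − 12.320000) = 1.128696 − (2.853265)/(-14.983356) = 1.319125
g(1.319125) = -0.503233
u₄ = 1.319125 − (-0.503233)·(1.319125 − 1.128696) / (-0.503233 − (-2.663356)) = 1.319125 − (-0.095830)/(2.160123) = 1.363488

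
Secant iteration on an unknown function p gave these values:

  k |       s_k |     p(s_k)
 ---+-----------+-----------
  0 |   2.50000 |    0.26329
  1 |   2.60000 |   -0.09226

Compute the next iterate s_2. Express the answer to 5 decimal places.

2.57405

s_2 = 2.60000 − (-0.09226)·(2.60000 − 2.50000) / (-0.09226 − 0.26329)
   = 2.60000 − (-0.0092260)/(-0.3555500) = 2.5740515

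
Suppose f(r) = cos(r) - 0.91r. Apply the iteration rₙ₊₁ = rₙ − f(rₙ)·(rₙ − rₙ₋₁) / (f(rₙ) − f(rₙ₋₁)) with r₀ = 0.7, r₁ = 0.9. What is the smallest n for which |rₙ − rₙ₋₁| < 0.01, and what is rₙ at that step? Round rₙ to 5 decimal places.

n = 3, rₙ = 0.78064

f(0.7) = 0.1278422, f(0.9) = -0.1973900
r₂ = 0.9000000 − (-0.1973900)·(0.2000000)/(-0.3252322) = 0.7786159;  |Δ| = 0.1213841
f(0.7786159) = 0.0033457
r₃ = 0.7786159 − 0.0033457·(-0.1213841)/(0.2007358) = 0.7806391;  |Δ| = 0.0020231
|r₃ − r₂| = 0.0020231 < 0.01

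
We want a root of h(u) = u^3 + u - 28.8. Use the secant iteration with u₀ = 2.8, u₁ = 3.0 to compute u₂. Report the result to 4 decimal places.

2.9543

h(2.8) = -4.048000, h(3.0) = 1.200000
u₂ = 3.000000 − 1.200000·(3.000000 − 2.800000) / (1.200000 − (-4.048000)) = 3.000000 − (0.240000)/(5.248000) = 2.954268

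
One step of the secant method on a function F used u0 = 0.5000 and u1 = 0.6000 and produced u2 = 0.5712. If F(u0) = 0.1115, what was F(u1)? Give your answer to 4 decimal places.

-0.0451

The secant line through (0.5000, 0.1115) and (0.6000, F(u1)) crosses zero at u2 = 0.5712.
So (0.5000, 0.1115), (0.6000, F(u1)), (0.5712, 0) are collinear:
F(u1) = 0.1115 · (0.6000 − 0.5712) / (0.5000 − 0.5712) = 0.1115 · (0.028800)/(-0.071200) = -0.045101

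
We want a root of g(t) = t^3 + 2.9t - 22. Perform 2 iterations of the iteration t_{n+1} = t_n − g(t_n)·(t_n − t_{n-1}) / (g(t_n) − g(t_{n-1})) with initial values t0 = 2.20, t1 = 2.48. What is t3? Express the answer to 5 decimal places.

2.45899

g(2.20) = -4.9720000, g(2.48) = 0.4449920
t2 = 2.4800000 − 0.4449920·(2.4800000 − 2.2000000) / (0.4449920 − (-4.9720000)) = 2.4800000 − (0.1245978)/(5.4169920) = 2.4569987
g(2.4569987) = -0.0421889
t3 = 2.4569987 − (-0.0421889)·(2.4569987 − 2.4800000) / (-0.0421889 − 0.4449920) = 2.4569987 − (0.0009704)/(-0.4871809) = 2.4589906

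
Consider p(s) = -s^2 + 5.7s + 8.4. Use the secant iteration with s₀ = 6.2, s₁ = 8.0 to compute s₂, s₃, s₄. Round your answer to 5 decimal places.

p(6.2) = 5.3000000, p(8.0) = -10.0000000
s₂ = 8.0000000 − (-10.0000000)·(8.0000000 − 6.2000000) / (-10.0000000 − 5.3000000) = 8.0000000 − (-18.0000000)/(-15.3000000) = 6.8235294
p(6.8235294) = 0.7335640
s₃ = 6.8235294 − 0.7335640·(6.8235294 − 8.0000000) / (0.7335640 − (-10.0000000)) = 6.8235294 − (-0.8630165)/(10.7335640) = 6.9039329
p(6.9039329) = 0.0881277
s₄ = 6.9039329 − 0.0881277·(6.9039329 − 6.8235294) / (0.0881277 − 0.7335640) = 6.9039329 − (0.0070858)/(-0.6454363) = 6.9149112

6.82353, 6.90393, 6.91491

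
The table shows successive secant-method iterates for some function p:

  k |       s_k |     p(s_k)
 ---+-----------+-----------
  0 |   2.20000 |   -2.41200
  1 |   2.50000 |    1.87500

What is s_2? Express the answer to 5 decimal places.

2.36879

s_2 = 2.50000 − 1.87500·(2.50000 − 2.20000) / (1.87500 − (-2.41200))
   = 2.50000 − (0.5625000)/(4.2870000) = 2.3687894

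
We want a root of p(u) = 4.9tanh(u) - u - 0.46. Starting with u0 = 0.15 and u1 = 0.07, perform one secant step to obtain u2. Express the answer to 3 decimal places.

0.119

p(0.15) = 0.11954, p(0.07) = -0.18756
u2 = 0.07000 − (-0.18756)·(0.07000 − 0.15000) / (-0.18756 − 0.11954) = 0.07000 − (0.01500)/(-0.30710) = 0.11886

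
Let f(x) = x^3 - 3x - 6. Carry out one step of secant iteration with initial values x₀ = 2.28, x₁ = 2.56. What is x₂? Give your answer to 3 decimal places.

2.348

f(2.28) = -0.98765, f(2.56) = 3.09722
x₂ = 2.56000 − 3.09722·(2.56000 − 2.28000) / (3.09722 − (-0.98765)) = 2.56000 − (0.86722)/(4.08486) = 2.34770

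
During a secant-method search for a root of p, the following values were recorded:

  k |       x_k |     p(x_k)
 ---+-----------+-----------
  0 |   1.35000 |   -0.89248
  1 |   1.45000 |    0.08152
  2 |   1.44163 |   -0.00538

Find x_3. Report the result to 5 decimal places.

x_3 = 1.44163 − (-0.00538)·(1.44163 − 1.45000) / (-0.00538 − 0.08152)
   = 1.44163 − (0.0000450)/(-0.0869000) = 1.4421482

1.44215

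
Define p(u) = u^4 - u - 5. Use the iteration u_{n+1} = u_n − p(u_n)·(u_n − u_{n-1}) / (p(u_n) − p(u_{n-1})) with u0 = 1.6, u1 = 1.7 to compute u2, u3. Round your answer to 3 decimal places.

p(1.6) = -0.04640, p(1.7) = 1.65210
u2 = 1.70000 − 1.65210·(1.70000 − 1.60000) / (1.65210 − (-0.04640)) = 1.70000 − (0.16521)/(1.69850) = 1.60273
p(1.60273) = -0.00426
u3 = 1.60273 − (-0.00426)·(1.60273 − 1.70000) / (-0.00426 − 1.65210) = 1.60273 − (0.00041)/(-1.65636) = 1.60298

1.603, 1.603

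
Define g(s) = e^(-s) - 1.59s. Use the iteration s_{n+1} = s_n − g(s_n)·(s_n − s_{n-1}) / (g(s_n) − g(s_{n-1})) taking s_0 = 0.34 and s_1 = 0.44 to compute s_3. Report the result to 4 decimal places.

0.4152

g(0.34) = 0.171170, g(0.44) = -0.055564
s_2 = 0.440000 − (-0.055564)·(0.440000 − 0.340000) / (-0.055564 − 0.171170) = 0.440000 − (-0.005556)/(-0.226734) = 0.415494
g(0.415494) = -0.000621
s_3 = 0.415494 − (-0.000621)·(0.415494 − 0.440000) / (-0.000621 − (-0.055564)) = 0.415494 − (0.000015)/(0.054942) = 0.415217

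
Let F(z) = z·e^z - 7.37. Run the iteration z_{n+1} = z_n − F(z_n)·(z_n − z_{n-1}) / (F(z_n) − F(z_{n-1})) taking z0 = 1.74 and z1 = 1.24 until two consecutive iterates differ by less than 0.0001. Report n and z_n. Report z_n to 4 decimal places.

n = 6, z_n = 1.5556

F(1.74) = 2.543378, F(1.24) = -3.085039
z2 = 1.240000 − (-3.085039)·(-0.500000)/(-5.628417) = 1.514059;  |Δ| = 0.274059
F(1.514059) = -0.488384
z3 = 1.514059 − (-0.488384)·(0.274059)/(2.596655) = 1.565605;  |Δ| = 0.051546
F(1.565605) = 0.122309
z4 = 1.565605 − 0.122309·(0.051546)/(0.610693) = 1.555281;  |Δ| = 0.010324
F(1.555281) = -0.003536
z5 = 1.555281 − (-0.003536)·(-0.010324)/(-0.125846) = 1.555571;  |Δ| = 0.000290
F(1.555571) = -0.000025
z6 = 1.555571 − (-0.000025)·(0.000290)/(0.003512) = 1.555573;  |Δ| = 0.000002
|z6 − z5| = 0.000002 < 0.0001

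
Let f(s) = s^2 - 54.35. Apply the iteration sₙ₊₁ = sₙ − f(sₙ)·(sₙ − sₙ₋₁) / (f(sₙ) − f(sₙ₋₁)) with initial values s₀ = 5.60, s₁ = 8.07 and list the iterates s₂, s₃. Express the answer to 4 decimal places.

f(5.60) = -22.990000, f(8.07) = 10.774900
s₂ = 8.070000 − 10.774900·(8.070000 − 5.600000) / (10.774900 − (-22.990000)) = 8.070000 − (26.614003)/(33.764900) = 7.281785
f(7.281785) = -1.325608
s₃ = 7.281785 − (-1.325608)·(7.281785 − 8.070000) / (-1.325608 − 10.774900) = 7.281785 − (1.044864)/(-12.100508) = 7.368134

7.2818, 7.3681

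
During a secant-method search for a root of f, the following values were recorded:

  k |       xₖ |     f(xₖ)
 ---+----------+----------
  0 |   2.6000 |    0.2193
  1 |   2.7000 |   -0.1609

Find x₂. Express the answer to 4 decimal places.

2.6577

x₂ = 2.7000 − (-0.1609)·(2.7000 − 2.6000) / (-0.1609 − 0.2193)
   = 2.7000 − (-0.016090)/(-0.380200) = 2.657680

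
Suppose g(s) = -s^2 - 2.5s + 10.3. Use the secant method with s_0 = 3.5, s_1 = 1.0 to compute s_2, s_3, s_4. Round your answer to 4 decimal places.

1.9714, 2.2428, 2.1926

g(3.5) = -10.700000, g(1.0) = 6.800000
s_2 = 1.000000 − 6.800000·(1.000000 − 3.500000) / (6.800000 − (-10.700000)) = 1.000000 − (-17.000000)/(17.500000) = 1.971429
g(1.971429) = 1.484898
s_3 = 1.971429 − 1.484898·(1.971429 − 1.000000) / (1.484898 − 6.800000) = 1.971429 − (1.442472)/(-5.315102) = 2.242820
g(2.242820) = -0.337290
s_4 = 2.242820 − (-0.337290)·(2.242820 − 1.971429) / (-0.337290 − 1.484898) = 2.242820 − (-0.091538)/(-1.822188) = 2.192585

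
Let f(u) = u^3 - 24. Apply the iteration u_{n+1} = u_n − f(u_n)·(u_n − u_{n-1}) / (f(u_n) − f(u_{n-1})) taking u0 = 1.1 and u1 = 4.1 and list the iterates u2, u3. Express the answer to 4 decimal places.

f(1.1) = -22.669000, f(4.1) = 44.921000
u2 = 4.100000 − 44.921000·(4.100000 − 1.100000) / (44.921000 − (-22.669000)) = 4.100000 − (134.763000)/(67.590000) = 2.106170
f(2.106170) = -14.657137
u3 = 2.106170 − (-14.657137)·(2.106170 − 4.100000) / (-14.657137 − 44.921000) = 2.106170 − (29.223846)/(-59.578137) = 2.596682

2.1062, 2.5967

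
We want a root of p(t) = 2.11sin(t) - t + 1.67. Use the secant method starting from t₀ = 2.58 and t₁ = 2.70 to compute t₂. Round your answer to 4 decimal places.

p(2.58) = 0.213649, p(2.70) = -0.128228
t₂ = 2.700000 − (-0.128228)·(2.700000 − 2.580000) / (-0.128228 − 0.213649) = 2.700000 − (-0.015387)/(-0.341877) = 2.654991

2.6550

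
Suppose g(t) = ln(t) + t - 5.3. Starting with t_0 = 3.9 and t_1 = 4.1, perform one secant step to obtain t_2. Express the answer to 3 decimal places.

3.931

g(3.9) = -0.03902, g(4.1) = 0.21099
t_2 = 4.10000 − 0.21099·(4.10000 − 3.90000) / (0.21099 − (-0.03902)) = 4.10000 − (0.04220)/(0.25001) = 3.93122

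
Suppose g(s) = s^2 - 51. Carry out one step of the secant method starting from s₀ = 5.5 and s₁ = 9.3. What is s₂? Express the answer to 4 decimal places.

g(5.5) = -20.750000, g(9.3) = 35.490000
s₂ = 9.300000 − 35.490000·(9.300000 − 5.500000) / (35.490000 − (-20.750000)) = 9.300000 − (134.862000)/(56.240000) = 6.902027

6.9020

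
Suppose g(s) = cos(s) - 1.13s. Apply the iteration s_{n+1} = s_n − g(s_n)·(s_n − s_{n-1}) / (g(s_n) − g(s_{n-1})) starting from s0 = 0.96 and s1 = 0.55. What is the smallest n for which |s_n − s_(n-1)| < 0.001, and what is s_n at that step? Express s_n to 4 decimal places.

g(0.96) = -0.511280, g(0.55) = 0.231025
s2 = 0.550000 − 0.231025·(-0.410000)/(0.742305) = 0.677603;  |Δ| = 0.127603
g(0.677603) = 0.013387
s3 = 0.677603 − 0.013387·(0.127603)/(-0.217638) = 0.685452;  |Δ| = 0.007849
g(0.685452) = -0.000427
s4 = 0.685452 − (-0.000427)·(0.007849)/(-0.013814) = 0.685209;  |Δ| = 0.000243
|s4 − s3| = 0.000243 < 0.001

n = 4, s_n = 0.6852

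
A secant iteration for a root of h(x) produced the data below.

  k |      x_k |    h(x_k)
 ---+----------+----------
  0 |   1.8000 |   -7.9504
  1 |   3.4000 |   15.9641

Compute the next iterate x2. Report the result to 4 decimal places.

x2 = 3.4000 − 15.9641·(3.4000 − 1.8000) / (15.9641 − (-7.9504))
   = 3.4000 − (25.542560)/(23.914500) = 2.331922

2.3319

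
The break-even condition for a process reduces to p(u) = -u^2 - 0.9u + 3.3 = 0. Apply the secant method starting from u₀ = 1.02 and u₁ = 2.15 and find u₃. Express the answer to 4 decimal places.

p(1.02) = 1.341600, p(2.15) = -3.257500
u₂ = 2.150000 − (-3.257500)·(2.150000 − 1.020000) / (-3.257500 − 1.341600) = 2.150000 − (-3.680975)/(-4.599100) = 1.349631
p(1.349631) = 0.263827
u₃ = 1.349631 − 0.263827·(1.349631 − 2.150000) / (0.263827 − (-3.257500)) = 1.349631 − (-0.211159)/(3.521327) = 1.409597

1.4096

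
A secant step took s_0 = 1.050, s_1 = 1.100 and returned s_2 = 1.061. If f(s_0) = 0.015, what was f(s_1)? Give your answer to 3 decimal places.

The secant line through (1.050, 0.015) and (1.100, f(s_1)) crosses zero at s_2 = 1.061.
So (1.050, 0.015), (1.100, f(s_1)), (1.061, 0) are collinear:
f(s_1) = 0.015 · (1.100 − 1.061) / (1.050 − 1.061) = 0.015 · (0.03900)/(-0.01100) = -0.05318

-0.053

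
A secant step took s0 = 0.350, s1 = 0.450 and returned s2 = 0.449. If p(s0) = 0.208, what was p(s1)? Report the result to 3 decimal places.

-0.002

The secant line through (0.350, 0.208) and (0.450, p(s1)) crosses zero at s2 = 0.449.
So (0.350, 0.208), (0.450, p(s1)), (0.449, 0) are collinear:
p(s1) = 0.208 · (0.450 − 0.449) / (0.350 − 0.449) = 0.208 · (0.00100)/(-0.09900) = -0.00210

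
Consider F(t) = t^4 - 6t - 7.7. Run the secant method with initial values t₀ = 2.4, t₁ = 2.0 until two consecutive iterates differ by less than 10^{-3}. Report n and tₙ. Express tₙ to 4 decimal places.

n = 5, tₙ = 2.1268

F(2.4) = 11.077600, F(2.0) = -3.700000
t₂ = 2.000000 − (-3.700000)·(-0.400000)/(-14.777600) = 2.100152;  |Δ| = 0.100152
F(2.100152) = -0.847194
t₃ = 2.100152 − (-0.847194)·(0.100152)/(2.852806) = 2.129893;  |Δ| = 0.029742
F(2.129893) = 0.099983
t₄ = 2.129893 − 0.099983·(0.029742)/(0.947176) = 2.126754;  |Δ| = 0.003140
F(2.126754) = -0.002250
t₅ = 2.126754 − (-0.002250)·(-0.003140)/(-0.102233) = 2.126823;  |Δ| = 0.000069
|t₅ − t₄| = 0.000069 < 10^{-3}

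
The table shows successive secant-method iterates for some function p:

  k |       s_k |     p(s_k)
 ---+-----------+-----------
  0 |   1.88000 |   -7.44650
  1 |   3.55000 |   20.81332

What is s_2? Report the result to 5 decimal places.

s_2 = 3.55000 − 20.81332·(3.55000 − 1.88000) / (20.81332 − (-7.44650))
   = 3.55000 − (34.7582444)/(28.2598200) = 2.3200472

2.32005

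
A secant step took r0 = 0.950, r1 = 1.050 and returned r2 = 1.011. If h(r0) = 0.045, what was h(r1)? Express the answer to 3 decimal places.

-0.029

The secant line through (0.950, 0.045) and (1.050, h(r1)) crosses zero at r2 = 1.011.
So (0.950, 0.045), (1.050, h(r1)), (1.011, 0) are collinear:
h(r1) = 0.045 · (1.050 − 1.011) / (0.950 − 1.011) = 0.045 · (0.03900)/(-0.06100) = -0.02877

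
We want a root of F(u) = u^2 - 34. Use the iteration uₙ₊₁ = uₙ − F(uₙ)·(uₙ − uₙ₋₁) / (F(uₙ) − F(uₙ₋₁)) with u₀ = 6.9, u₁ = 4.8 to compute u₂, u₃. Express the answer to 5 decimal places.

5.73675, 5.84017

F(6.9) = 13.6100000, F(4.8) = -10.9600000
u₂ = 4.8000000 − (-10.9600000)·(4.8000000 − 6.9000000) / (-10.9600000 − 13.6100000) = 4.8000000 − (23.0160000)/(-24.5700000) = 5.7367521
F(5.7367521) = -1.0896749
u₃ = 5.7367521 − (-1.0896749)·(5.7367521 − 4.8000000) / (-1.0896749 − (-10.9600000)) = 5.7367521 − (-1.0207553)/(9.8703251) = 5.8401687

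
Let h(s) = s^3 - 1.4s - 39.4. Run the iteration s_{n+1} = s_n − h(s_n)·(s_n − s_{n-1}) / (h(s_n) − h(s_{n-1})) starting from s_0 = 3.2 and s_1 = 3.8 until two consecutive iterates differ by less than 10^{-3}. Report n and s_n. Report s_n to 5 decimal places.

n = 5, s_n = 3.53984

h(3.2) = -11.1120000, h(3.8) = 10.1520000
s_2 = 3.8000000 − 10.1520000·(0.6000000)/(21.2640000) = 3.5135440;  |Δ| = 0.2864560
h(3.5135440) = -0.9442904
s_3 = 3.5135440 − (-0.9442904)·(-0.2864560)/(-11.0962904) = 3.5379213;  |Δ| = 0.0243773
h(3.5379213) = -0.0693275
s_4 = 3.5379213 − (-0.0693275)·(0.0243773)/(0.8749628) = 3.5398529;  |Δ| = 0.0019315
h(3.5398529) = 0.0005382
s_5 = 3.5398529 − 0.0005382·(0.0019315)/(0.0698657) = 3.5398380;  |Δ| = 0.0000149
|s_5 − s_4| = 0.0000149 < 10^{-3}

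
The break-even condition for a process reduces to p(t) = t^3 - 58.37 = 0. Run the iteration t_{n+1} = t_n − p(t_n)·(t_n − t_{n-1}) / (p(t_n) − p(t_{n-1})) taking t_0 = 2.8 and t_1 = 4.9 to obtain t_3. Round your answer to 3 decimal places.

p(2.8) = -36.41800, p(4.9) = 59.27900
t_2 = 4.90000 − 59.27900·(4.90000 − 2.80000) / (59.27900 − (-36.41800)) = 4.90000 − (124.48590)/(95.69700) = 3.59917
p(3.59917) = -11.74641
t_3 = 3.59917 − (-11.74641)·(3.59917 − 4.90000) / (-11.74641 − 59.27900) = 3.59917 − (15.28013)/(-71.02541) = 3.81430

3.814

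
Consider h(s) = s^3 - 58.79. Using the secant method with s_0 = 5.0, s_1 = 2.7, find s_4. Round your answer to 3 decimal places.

3.876

h(5.0) = 66.21000, h(2.7) = -39.10700
s_2 = 2.70000 − (-39.10700)·(2.70000 − 5.00000) / (-39.10700 − 66.21000) = 2.70000 − (89.94610)/(-105.31700) = 3.55405
h(3.55405) = -13.89779
s_3 = 3.55405 − (-13.89779)·(3.55405 − 2.70000) / (-13.89779 − (-39.10700)) = 3.55405 − (-11.86942)/(25.20921) = 4.02489
h(4.02489) = 6.41206
s_4 = 4.02489 − 6.41206·(4.02489 − 3.55405) / (6.41206 − (-13.89779)) = 4.02489 − (3.01903)/(20.30985) = 3.87624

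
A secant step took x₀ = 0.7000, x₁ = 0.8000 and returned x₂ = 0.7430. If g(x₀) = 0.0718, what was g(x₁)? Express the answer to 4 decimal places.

-0.0952

The secant line through (0.7000, 0.0718) and (0.8000, g(x₁)) crosses zero at x₂ = 0.7430.
So (0.7000, 0.0718), (0.8000, g(x₁)), (0.7430, 0) are collinear:
g(x₁) = 0.0718 · (0.8000 − 0.7430) / (0.7000 − 0.7430) = 0.0718 · (0.057000)/(-0.043000) = -0.095177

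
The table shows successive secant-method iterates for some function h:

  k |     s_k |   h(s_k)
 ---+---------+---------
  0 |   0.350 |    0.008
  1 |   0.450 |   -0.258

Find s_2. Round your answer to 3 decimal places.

s_2 = 0.450 − (-0.258)·(0.450 − 0.350) / (-0.258 − 0.008)
   = 0.450 − (-0.02580)/(-0.26600) = 0.35301

0.353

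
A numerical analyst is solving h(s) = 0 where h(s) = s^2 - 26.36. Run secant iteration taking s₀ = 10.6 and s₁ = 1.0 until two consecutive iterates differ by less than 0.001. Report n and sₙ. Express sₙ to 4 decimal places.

h(10.6) = 86.000000, h(1.0) = -25.360000
s₂ = 1.000000 − (-25.360000)·(-9.600000)/(-111.360000) = 3.186207;  |Δ| = 2.186207
h(3.186207) = -16.208086
s₃ = 3.186207 − (-16.208086)·(2.186207)/(9.151914) = 7.057990;  |Δ| = 3.871783
h(7.057990) = 23.455224
s₄ = 7.057990 − 23.455224·(3.871783)/(39.663310) = 4.768379;  |Δ| = 2.289611
h(4.768379) = -3.622559
s₅ = 4.768379 − (-3.622559)·(-2.289611)/(-27.077784) = 5.074691;  |Δ| = 0.306312
h(5.074691) = -0.607508
s₆ = 5.074691 − (-0.607508)·(0.306312)/(3.015051) = 5.136411;  |Δ| = 0.061719
h(5.136411) = 0.022715
s₇ = 5.136411 − 0.022715·(0.061719)/(0.630223) = 5.134186;  |Δ| = 0.002225
h(5.134186) = -0.000132
s₈ = 5.134186 − (-0.000132)·(-0.002225)/(-0.022847) = 5.134199;  |Δ| = 0.000013
|s₈ − s₇| = 0.000013 < 0.001

n = 8, sₙ = 5.1342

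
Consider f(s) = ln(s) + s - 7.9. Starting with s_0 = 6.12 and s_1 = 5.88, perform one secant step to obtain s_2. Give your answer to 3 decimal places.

6.093

f(6.12) = 0.03156, f(5.88) = -0.24844
s_2 = 5.88000 − (-0.24844)·(5.88000 − 6.12000) / (-0.24844 − 0.03156) = 5.88000 − (0.05963)/(-0.28001) = 6.09295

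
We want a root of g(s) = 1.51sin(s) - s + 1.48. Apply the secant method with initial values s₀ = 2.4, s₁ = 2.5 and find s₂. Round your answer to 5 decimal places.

g(2.4) = 0.0999494, g(2.5) = -0.1163071
s₂ = 2.5000000 − (-0.1163071)·(2.5000000 − 2.4000000) / (-0.1163071 − 0.0999494) = 2.5000000 − (-0.0116307)/(-0.2162565) = 2.4462180

2.44622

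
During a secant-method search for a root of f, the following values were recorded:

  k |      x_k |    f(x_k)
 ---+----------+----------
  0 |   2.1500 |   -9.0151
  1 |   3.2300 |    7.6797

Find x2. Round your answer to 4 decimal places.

x2 = 3.2300 − 7.6797·(3.2300 − 2.1500) / (7.6797 − (-9.0151))
   = 3.2300 − (8.294076)/(16.694800) = 2.733194

2.7332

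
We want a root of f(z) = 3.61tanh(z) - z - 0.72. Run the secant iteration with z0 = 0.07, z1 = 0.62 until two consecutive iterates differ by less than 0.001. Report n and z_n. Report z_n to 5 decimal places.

n = 5, z_n = 0.28634

f(0.07) = -0.5377119, f(0.62) = 0.6495722
z2 = 0.6200000 − 0.6495722·(0.5500000)/(1.1872841) = 0.3190908;  |Δ| = 0.3009092
f(0.3190908) = 0.0752606
z3 = 0.3190908 − 0.0752606·(-0.3009092)/(-0.5743116) = 0.2796582;  |Δ| = 0.0394326
f(0.2796582) = -0.0156129
z4 = 0.2796582 − (-0.0156129)·(-0.0394326)/(-0.0908735) = 0.2864331;  |Δ| = 0.0067749
f(0.2864331) = 0.0002102
z5 = 0.2864331 − 0.0002102·(0.0067749)/(0.0158231) = 0.2863431;  |Δ| = 0.0000900
|z5 − z4| = 0.0000900 < 0.001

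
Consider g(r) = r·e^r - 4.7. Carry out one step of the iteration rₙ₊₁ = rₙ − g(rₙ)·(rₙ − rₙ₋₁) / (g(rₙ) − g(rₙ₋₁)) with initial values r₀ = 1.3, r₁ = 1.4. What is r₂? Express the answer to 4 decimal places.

g(1.3) = 0.070086, g(1.4) = 0.977280
r₂ = 1.400000 − 0.977280·(1.400000 − 1.300000) / (0.977280 − 0.070086) = 1.400000 − (0.097728)/(0.907194) = 1.292274

1.2923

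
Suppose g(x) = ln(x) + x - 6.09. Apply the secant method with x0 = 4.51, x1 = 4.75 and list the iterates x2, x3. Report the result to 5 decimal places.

g(4.51) = -0.0737028, g(4.75) = 0.2181446
x2 = 4.7500000 − 0.2181446·(4.7500000 − 4.5100000) / (0.2181446 − (-0.0737028)) = 4.7500000 − (0.0523547)/(0.2918475) = 4.5706093
g(4.5706093) = 0.0002559
x3 = 4.5706093 − 0.0002559·(4.5706093 − 4.7500000) / (0.0002559 − 0.2181446) = 4.5706093 − (-0.0000459)/(-0.2178887) = 4.5703987

4.57061, 4.57040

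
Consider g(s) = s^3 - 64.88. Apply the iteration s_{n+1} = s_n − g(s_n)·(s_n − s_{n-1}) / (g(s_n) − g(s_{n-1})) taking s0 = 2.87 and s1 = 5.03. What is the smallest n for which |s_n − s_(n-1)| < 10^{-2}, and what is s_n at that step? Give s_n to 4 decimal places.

n = 5, s_n = 4.0182

g(2.87) = -41.240097, g(5.03) = 62.383527
s2 = 5.030000 − 62.383527·(2.160000)/(103.623624) = 3.729636;  |Δ| = 1.300364
g(3.729636) = -13.000070
s3 = 3.729636 − (-13.000070)·(-1.300364)/(-75.383597) = 3.953887;  |Δ| = 0.224251
g(3.953887) = -3.068016
s4 = 3.953887 − (-3.068016)·(0.224251)/(9.932054) = 4.023158;  |Δ| = 0.069271
g(4.023158) = 0.238027
s5 = 4.023158 − 0.238027·(0.069271)/(3.306043) = 4.018171;  |Δ| = 0.004987
|s5 − s4| = 0.004987 < 10^{-2}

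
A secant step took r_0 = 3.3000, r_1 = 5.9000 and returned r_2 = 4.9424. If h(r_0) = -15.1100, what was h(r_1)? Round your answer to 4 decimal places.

The secant line through (3.3000, -15.1100) and (5.9000, h(r_1)) crosses zero at r_2 = 4.9424.
So (3.3000, -15.1100), (5.9000, h(r_1)), (4.9424, 0) are collinear:
h(r_1) = -15.1100 · (5.9000 − 4.9424) / (3.3000 − 4.9424) = -15.1100 · (0.957600)/(-1.642400) = 8.809873

8.8099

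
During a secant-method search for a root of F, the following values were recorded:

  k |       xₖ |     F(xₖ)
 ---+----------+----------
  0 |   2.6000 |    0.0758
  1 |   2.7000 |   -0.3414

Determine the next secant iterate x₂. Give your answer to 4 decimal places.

x₂ = 2.7000 − (-0.3414)·(2.7000 − 2.6000) / (-0.3414 − 0.0758)
   = 2.7000 − (-0.034140)/(-0.417200) = 2.618169

2.6182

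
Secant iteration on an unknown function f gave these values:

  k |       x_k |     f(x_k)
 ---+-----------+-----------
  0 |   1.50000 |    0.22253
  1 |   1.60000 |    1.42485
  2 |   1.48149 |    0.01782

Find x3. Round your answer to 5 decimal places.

x3 = 1.48149 − 0.01782·(1.48149 − 1.60000) / (0.01782 − 1.42485)
   = 1.48149 − (-0.0021118)/(-1.4070300) = 1.4799891

1.47999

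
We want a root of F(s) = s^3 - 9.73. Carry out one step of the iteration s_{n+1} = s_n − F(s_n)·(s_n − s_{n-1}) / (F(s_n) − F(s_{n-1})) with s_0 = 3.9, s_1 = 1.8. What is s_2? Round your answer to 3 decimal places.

F(3.9) = 49.58900, F(1.8) = -3.89800
s_2 = 1.80000 − (-3.89800)·(1.80000 − 3.90000) / (-3.89800 − 49.58900) = 1.80000 − (8.18580)/(-53.48700) = 1.95304

1.953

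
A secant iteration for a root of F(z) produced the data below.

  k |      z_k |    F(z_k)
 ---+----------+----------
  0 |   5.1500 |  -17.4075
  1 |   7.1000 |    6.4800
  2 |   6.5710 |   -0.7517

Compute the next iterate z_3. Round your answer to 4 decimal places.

6.6260

z_3 = 6.5710 − (-0.7517)·(6.5710 − 7.1000) / (-0.7517 − 6.4800)
   = 6.5710 − (0.397649)/(-7.231700) = 6.625987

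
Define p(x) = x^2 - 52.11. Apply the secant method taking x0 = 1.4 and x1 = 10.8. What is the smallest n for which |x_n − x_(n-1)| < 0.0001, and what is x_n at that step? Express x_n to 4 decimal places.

n = 7, x_n = 7.2187

p(1.4) = -50.150000, p(10.8) = 64.530000
x2 = 10.800000 − 64.530000·(9.400000)/(114.680000) = 5.510656;  |Δ| = 5.289344
p(5.510656) = -21.742673
x3 = 5.510656 − (-21.742673)·(-5.289344)/(-86.272673) = 6.843691;  |Δ| = 1.333035
p(6.843691) = -5.273898
x4 = 6.843691 − (-5.273898)·(1.333035)/(16.468775) = 7.270577;  |Δ| = 0.426886
p(7.270577) = 0.751286
x5 = 7.270577 − 0.751286·(0.426886)/(6.025184) = 7.217348;  |Δ| = 0.053229
p(7.217348) = -0.019889
x6 = 7.217348 − (-0.019889)·(-0.053229)/(-0.771175) = 7.218721;  |Δ| = 0.001373
p(7.218721) = -0.000071
x7 = 7.218721 − (-0.000071)·(0.001373)/(0.019818) = 7.218726;  |Δ| = 0.000005
|x7 − x6| = 0.000005 < 0.0001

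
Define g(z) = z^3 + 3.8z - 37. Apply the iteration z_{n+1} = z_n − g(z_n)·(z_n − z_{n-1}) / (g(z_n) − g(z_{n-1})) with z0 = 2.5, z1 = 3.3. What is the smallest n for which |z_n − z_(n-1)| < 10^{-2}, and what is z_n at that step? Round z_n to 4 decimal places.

g(2.5) = -11.875000, g(3.3) = 11.477000
z2 = 3.300000 − 11.477000·(0.800000)/(23.352000) = 2.906817;  |Δ| = 0.393183
g(2.906817) = -1.392686
z3 = 2.906817 − (-1.392686)·(-0.393183)/(-12.869686) = 2.949365;  |Δ| = 0.042548
g(2.949365) = -0.136599
z4 = 2.949365 − (-0.136599)·(0.042548)/(1.256087) = 2.953993;  |Δ| = 0.004627
|z4 − z3| = 0.004627 < 10^{-2}

n = 4, z_n = 2.9540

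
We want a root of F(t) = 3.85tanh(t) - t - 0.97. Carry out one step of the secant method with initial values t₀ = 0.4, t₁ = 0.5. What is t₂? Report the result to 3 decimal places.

0.357

F(0.4) = 0.09280, F(0.5) = 0.30915
t₂ = 0.50000 − 0.30915·(0.50000 − 0.40000) / (0.30915 − 0.09280) = 0.50000 − (0.03092)/(0.21635) = 0.35710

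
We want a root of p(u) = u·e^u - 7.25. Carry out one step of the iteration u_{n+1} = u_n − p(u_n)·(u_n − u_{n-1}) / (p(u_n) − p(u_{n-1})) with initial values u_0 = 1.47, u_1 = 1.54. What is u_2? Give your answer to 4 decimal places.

p(1.47) = -0.856624, p(1.54) = -0.066531
u_2 = 1.540000 − (-0.066531)·(1.540000 − 1.470000) / (-0.066531 − (-0.856624)) = 1.540000 − (-0.004657)/(0.790093) = 1.545894

1.5459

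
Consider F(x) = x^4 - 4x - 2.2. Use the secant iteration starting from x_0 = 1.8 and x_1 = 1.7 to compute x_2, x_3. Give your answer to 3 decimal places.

F(1.8) = 1.09760, F(1.7) = -0.64790
x_2 = 1.70000 − (-0.64790)·(1.70000 − 1.80000) / (-0.64790 − 1.09760) = 1.70000 − (0.06479)/(-1.74550) = 1.73712
F(1.73712) = -0.04268
x_3 = 1.73712 − (-0.04268)·(1.73712 − 1.70000) / (-0.04268 − (-0.64790)) = 1.73712 − (-0.00158)/(0.60522) = 1.73974

1.737, 1.740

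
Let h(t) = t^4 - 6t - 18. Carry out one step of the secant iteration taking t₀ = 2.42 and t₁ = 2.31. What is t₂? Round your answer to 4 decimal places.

2.3821

h(2.42) = 1.777421, h(2.31) = -3.386037
t₂ = 2.310000 − (-3.386037)·(2.310000 − 2.420000) / (-3.386037 − 1.777421) = 2.310000 − (0.372464)/(-5.163458) = 2.382135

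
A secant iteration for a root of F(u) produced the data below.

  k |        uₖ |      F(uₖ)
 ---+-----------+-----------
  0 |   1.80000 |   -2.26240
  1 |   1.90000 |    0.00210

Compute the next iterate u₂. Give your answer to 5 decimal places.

u₂ = 1.90000 − 0.00210·(1.90000 − 1.80000) / (0.00210 − (-2.26240))
   = 1.90000 − (0.0002100)/(2.2645000) = 1.8999073

1.89991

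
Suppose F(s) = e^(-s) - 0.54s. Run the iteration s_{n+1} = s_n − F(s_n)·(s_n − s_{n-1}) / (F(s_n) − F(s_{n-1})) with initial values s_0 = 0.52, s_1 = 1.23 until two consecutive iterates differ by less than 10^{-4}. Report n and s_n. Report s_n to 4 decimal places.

n = 5, s_n = 0.8176

F(0.52) = 0.313721, F(1.23) = -0.371907
s_2 = 1.230000 − (-0.371907)·(0.710000)/(-0.685628) = 0.844872;  |Δ| = 0.385128
F(0.844872) = -0.026619
s_3 = 0.844872 − (-0.026619)·(-0.385128)/(0.345289) = 0.815182;  |Δ| = 0.029690
F(0.815182) = 0.002360
s_4 = 0.815182 − 0.002360·(-0.029690)/(0.028979) = 0.817600;  |Δ| = 0.002418
F(0.817600) = -0.000014
s_5 = 0.817600 − (-0.000014)·(0.002418)/(-0.002375) = 0.817586;  |Δ| = 0.000015
|s_5 − s_4| = 0.000015 < 10^{-4}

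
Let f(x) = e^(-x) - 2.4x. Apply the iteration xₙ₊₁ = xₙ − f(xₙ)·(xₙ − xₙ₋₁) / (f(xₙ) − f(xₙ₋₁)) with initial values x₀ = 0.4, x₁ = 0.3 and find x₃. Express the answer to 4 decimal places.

f(0.4) = -0.289680, f(0.3) = 0.020818
x₂ = 0.300000 − 0.020818·(0.300000 − 0.400000) / (0.020818 − (-0.289680)) = 0.300000 − (-0.002082)/(0.310498) = 0.306705
f(0.306705) = -0.000224
x₃ = 0.306705 − (-0.000224)·(0.306705 − 0.300000) / (-0.000224 − 0.020818) = 0.306705 − (-0.000001)/(-0.021042) = 0.306634

0.3066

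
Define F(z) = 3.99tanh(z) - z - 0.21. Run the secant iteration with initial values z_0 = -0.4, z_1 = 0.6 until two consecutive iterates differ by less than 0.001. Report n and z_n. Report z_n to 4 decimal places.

F(-0.4) = -1.325996, F(0.6) = 1.332828
z_2 = 0.600000 − 1.332828·(1.000000)/(2.658824) = 0.098715;  |Δ| = 0.501285
F(0.098715) = 0.083884
z_3 = 0.098715 − 0.083884·(-0.501285)/(-1.248943) = 0.065047;  |Δ| = 0.033668
F(0.065047) = -0.015875
z_4 = 0.065047 − (-0.015875)·(-0.033668)/(-0.099760) = 0.070405;  |Δ| = 0.005358
F(0.070405) = 0.000047
z_5 = 0.070405 − 0.000047·(0.005358)/(0.015922) = 0.070389;  |Δ| = 0.000016
|z_5 − z_4| = 0.000016 < 0.001

n = 5, z_n = 0.0704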